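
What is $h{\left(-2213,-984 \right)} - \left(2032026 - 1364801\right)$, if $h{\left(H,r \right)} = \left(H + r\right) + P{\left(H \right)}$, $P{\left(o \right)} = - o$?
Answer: $-668209$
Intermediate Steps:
$h{\left(H,r \right)} = r$ ($h{\left(H,r \right)} = \left(H + r\right) - H = r$)
$h{\left(-2213,-984 \right)} - \left(2032026 - 1364801\right) = -984 - \left(2032026 - 1364801\right) = -984 - 667225 = -668209$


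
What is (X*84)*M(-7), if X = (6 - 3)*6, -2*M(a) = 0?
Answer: 0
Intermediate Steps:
M(a) = 0 (M(a) = -½*0 = 0)
X = 18 (X = 3*6 = 18)
(X*84)*M(-7) = (18*84)*0 = 1512*0 = 0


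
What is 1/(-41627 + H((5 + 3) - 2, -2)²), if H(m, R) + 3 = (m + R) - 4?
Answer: -1/41618 ≈ -2.4028e-5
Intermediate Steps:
H(m, R) = -7 + R + m (H(m, R) = -3 + ((m + R) - 4) = -3 + ((R + m) - 4) = -3 + (-4 + R + m) = -7 + R + m)
1/(-41627 + H((5 + 3) - 2, -2)²) = 1/(-41627 + (-7 - 2 + ((5 + 3) - 2))²) = 1/(-41627 + (-7 - 2 + (8 - 2))²) = 1/(-41627 + (-7 - 2 + 6)²) = 1/(-41627 + (-3)²) = 1/(-41627 + 9) = 1/(-41618) = -1/41618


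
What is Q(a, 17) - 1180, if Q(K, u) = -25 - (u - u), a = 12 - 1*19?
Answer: -1205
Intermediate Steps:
a = -7 (a = 12 - 19 = -7)
Q(K, u) = -25 (Q(K, u) = -25 - 1*0 = -25 + 0 = -25)
Q(a, 17) - 1180 = -25 - 1180 = -1205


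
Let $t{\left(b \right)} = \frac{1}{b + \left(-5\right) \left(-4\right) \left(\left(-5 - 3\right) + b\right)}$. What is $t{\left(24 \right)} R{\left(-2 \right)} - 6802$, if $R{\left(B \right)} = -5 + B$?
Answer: $- \frac{2339895}{344} \approx -6802.0$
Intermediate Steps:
$t{\left(b \right)} = \frac{1}{-160 + 21 b}$ ($t{\left(b \right)} = \frac{1}{b + 20 \left(-8 + b\right)} = \frac{1}{b + \left(-160 + 20 b\right)} = \frac{1}{-160 + 21 b}$)
$t{\left(24 \right)} R{\left(-2 \right)} - 6802 = \frac{-5 - 2}{-160 + 21 \cdot 24} - 6802 = \frac{1}{-160 + 504} \left(-7\right) - 6802 = \frac{1}{344} \left(-7\right) - 6802 = - \frac{7}{344} - 6802 = - \frac{2339895}{344}$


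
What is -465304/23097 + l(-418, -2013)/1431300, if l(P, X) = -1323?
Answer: -222006724177/11019578700 ≈ -20.147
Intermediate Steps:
-465304/23097 + l(-418, -2013)/1431300 = -465304/23097 - 1323/1431300 = -465304*1/23097 - 1323*1/1431300 = -465304/23097 - 441/477100 = -222006724177/11019578700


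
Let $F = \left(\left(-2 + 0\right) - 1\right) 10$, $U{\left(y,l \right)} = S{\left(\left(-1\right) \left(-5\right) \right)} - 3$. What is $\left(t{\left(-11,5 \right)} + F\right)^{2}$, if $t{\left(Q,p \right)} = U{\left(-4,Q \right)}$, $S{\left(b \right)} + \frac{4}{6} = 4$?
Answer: $\frac{7921}{9} \approx 880.11$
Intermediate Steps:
$S{\left(b \right)} = \frac{10}{3}$ ($S{\left(b \right)} = - \frac{2}{3} + 4 = \frac{10}{3}$)
$U{\left(y,l \right)} = \frac{1}{3}$ ($U{\left(y,l \right)} = \frac{10}{3} - 3 = \frac{1}{3}$)
$F = -30$ ($F = \left(-2 - 1\right) 10 = \left(-3\right) 10 = -30$)
$t{\left(Q,p \right)} = \frac{1}{3}$
$\left(t{\left(-11,5 \right)} + F\right)^{2} = \left(\frac{1}{3} - 30\right)^{2} = \left(- \frac{89}{3}\right)^{2} = \frac{7921}{9}$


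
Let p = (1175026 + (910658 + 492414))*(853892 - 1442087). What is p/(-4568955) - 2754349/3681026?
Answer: 372132325755630371/1121229476522 ≈ 3.3190e+5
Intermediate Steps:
p = -1516424353110 (p = (1175026 + 1403072)*(-588195) = 2578098*(-588195) = -1516424353110)
p/(-4568955) - 2754349/3681026 = -1516424353110/(-4568955) - 2754349/3681026 = -1516424353110*(-1/4568955) - 2754349*1/3681026 = 101094956874/304597 - 2754349/3681026 = 372132325755630371/1121229476522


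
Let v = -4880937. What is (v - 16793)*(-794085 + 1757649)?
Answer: -4719276309720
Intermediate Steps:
(v - 16793)*(-794085 + 1757649) = (-4880937 - 16793)*(-794085 + 1757649) = -4897730*963564 = -4719276309720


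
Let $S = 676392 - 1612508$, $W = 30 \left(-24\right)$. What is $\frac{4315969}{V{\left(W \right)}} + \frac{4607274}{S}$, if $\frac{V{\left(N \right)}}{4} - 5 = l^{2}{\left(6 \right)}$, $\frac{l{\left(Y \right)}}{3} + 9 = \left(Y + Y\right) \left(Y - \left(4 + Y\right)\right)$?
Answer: $\frac{125045367671}{3911092648} \approx 31.972$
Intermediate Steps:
$W = -720$
$S = -936116$ ($S = 676392 - 1612508 = -936116$)
$l{\left(Y \right)} = -27 - 24 Y$ ($l{\left(Y \right)} = -27 + 3 \left(Y + Y\right) \left(Y - \left(4 + Y\right)\right) = -27 + 3 \cdot 2 Y \left(-4\right) = -27 + 3 \left(- 8 Y\right) = -27 - 24 Y$)
$V{\left(N \right)} = 116984$ ($V{\left(N \right)} = 20 + 4 \left(-27 - 144\right)^{2} = 20 + 4 \left(-171\right)^{2} = 20 + 4 \cdot 29241 = 20 + 116964 = 116984$)
$\frac{4315969}{V{\left(W \right)}} + \frac{4607274}{S} = \frac{4315969}{116984} + \frac{4607274}{-936116} = 4315969 \cdot \frac{1}{116984} + 4607274 \left(- \frac{1}{936116}\right) = \frac{616567}{16712} - \frac{2303637}{468058} = \frac{125045367671}{3911092648}$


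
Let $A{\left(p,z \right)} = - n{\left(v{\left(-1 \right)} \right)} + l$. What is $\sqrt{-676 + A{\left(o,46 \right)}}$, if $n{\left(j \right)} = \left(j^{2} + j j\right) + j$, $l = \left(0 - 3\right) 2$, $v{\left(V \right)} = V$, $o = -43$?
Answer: $i \sqrt{683} \approx 26.134 i$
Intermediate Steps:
$l = -6$ ($l = \left(-3\right) 2 = -6$)
$n{\left(j \right)} = j + 2 j^{2}$ ($n{\left(j \right)} = \left(j^{2} + j^{2}\right) + j = 2 j^{2} + j = j + 2 j^{2}$)
$A{\left(p,z \right)} = -7$ ($A{\left(p,z \right)} = - \left(-1\right) \left(1 + 2 \left(-1\right)\right) - 6 = - \left(-1\right) \left(1 - 2\right) - 6 = - \left(-1\right) \left(-1\right) - 6 = \left(-1\right) 1 - 6 = -1 - 6 = -7$)
$\sqrt{-676 + A{\left(o,46 \right)}} = \sqrt{-676 - 7} = \sqrt{-683} = i \sqrt{683}$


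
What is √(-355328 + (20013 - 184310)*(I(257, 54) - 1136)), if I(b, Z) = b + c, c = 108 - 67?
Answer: √137325558 ≈ 11719.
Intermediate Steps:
c = 41
I(b, Z) = 41 + b (I(b, Z) = b + 41 = 41 + b)
√(-355328 + (20013 - 184310)*(I(257, 54) - 1136)) = √(-355328 + (20013 - 184310)*((41 + 257) - 1136)) = √(-355328 - 164297*(298 - 1136)) = √(-355328 - 164297*(-838)) = √(-355328 + 137680886) = √137325558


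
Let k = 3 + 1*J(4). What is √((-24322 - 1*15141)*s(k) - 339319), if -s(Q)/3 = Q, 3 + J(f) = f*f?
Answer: √1554905 ≈ 1247.0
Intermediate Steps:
J(f) = -3 + f² (J(f) = -3 + f*f = -3 + f²)
k = 16 (k = 3 + 1*(-3 + 4²) = 3 + 1*(-3 + 16) = 3 + 1*13 = 3 + 13 = 16)
s(Q) = -3*Q
√((-24322 - 1*15141)*s(k) - 339319) = √((-24322 - 1*15141)*(-3*16) - 339319) = √((-24322 - 15141)*(-48) - 339319) = √(-39463*(-48) - 339319) = √(1894224 - 339319) = √1554905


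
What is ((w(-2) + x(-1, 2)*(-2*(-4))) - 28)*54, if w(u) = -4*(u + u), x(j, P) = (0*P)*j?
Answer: -648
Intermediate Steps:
x(j, P) = 0 (x(j, P) = 0*j = 0)
w(u) = -8*u
((w(-2) + x(-1, 2)*(-2*(-4))) - 28)*54 = ((-8*(-2) + 0*(-2*(-4))) - 28)*54 = ((16 + 0*8) - 28)*54 = ((16 + 0) - 28)*54 = (16 - 28)*54 = -12*54 = -648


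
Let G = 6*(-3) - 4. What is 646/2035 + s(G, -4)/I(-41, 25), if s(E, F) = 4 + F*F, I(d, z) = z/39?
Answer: 64138/2035 ≈ 31.517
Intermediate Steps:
G = -22 (G = -18 - 4 = -22)
I(d, z) = z/39 (I(d, z) = z*(1/39) = z/39)
s(E, F) = 4 + F**2
646/2035 + s(G, -4)/I(-41, 25) = 646/2035 + (4 + (-4)**2)/(((1/39)*25)) = 646*(1/2035) + (4 + 16)/(25/39) = 646/2035 + 20*(39/25) = 646/2035 + 156/5 = 64138/2035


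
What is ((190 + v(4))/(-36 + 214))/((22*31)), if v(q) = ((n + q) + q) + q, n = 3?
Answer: 205/121396 ≈ 0.0016887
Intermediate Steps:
v(q) = 3 + 3*q (v(q) = ((3 + q) + q) + q = (3 + 2*q) + q = 3 + 3*q)
((190 + v(4))/(-36 + 214))/((22*31)) = ((190 + (3 + 3*4))/(-36 + 214))/((22*31)) = ((190 + (3 + 12))/178)/682 = ((190 + 15)*(1/178))*(1/682) = (205*(1/178))*(1/682) = (205/178)*(1/682) = 205/121396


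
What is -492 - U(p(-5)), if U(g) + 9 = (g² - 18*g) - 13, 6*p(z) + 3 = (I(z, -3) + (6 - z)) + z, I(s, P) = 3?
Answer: -453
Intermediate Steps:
p(z) = 1 (p(z) = -½ + ((3 + (6 - z)) + z)/6 = -½ + ((9 - z) + z)/6 = -½ + (⅙)*9 = -½ + 3/2 = 1)
U(g) = -22 + g² - 18*g (U(g) = -9 + ((g² - 18*g) - 13) = -9 + (-13 + g² - 18*g) = -22 + g² - 18*g)
-492 - U(p(-5)) = -492 - (-22 + 1² - 18*1) = -492 - (-22 + 1 - 18) = -492 - 1*(-39) = -492 + 39 = -453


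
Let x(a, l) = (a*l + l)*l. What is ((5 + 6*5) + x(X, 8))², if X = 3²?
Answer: 455625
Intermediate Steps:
X = 9
x(a, l) = l*(l + a*l) (x(a, l) = (l + a*l)*l = l*(l + a*l))
((5 + 6*5) + x(X, 8))² = ((5 + 6*5) + 8²*(1 + 9))² = ((5 + 30) + 64*10)² = (35 + 640)² = 675² = 455625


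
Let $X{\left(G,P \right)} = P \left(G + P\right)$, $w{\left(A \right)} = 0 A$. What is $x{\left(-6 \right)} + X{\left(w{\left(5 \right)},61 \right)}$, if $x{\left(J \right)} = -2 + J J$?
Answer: $3755$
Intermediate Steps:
$w{\left(A \right)} = 0$
$x{\left(J \right)} = -2 + J^{2}$
$x{\left(-6 \right)} + X{\left(w{\left(5 \right)},61 \right)} = \left(-2 + \left(-6\right)^{2}\right) + 61 \left(0 + 61\right) = \left(-2 + 36\right) + 61 \cdot 61 = 34 + 3721 = 3755$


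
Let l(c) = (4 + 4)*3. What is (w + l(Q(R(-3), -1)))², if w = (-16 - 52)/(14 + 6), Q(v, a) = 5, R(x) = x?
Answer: 10609/25 ≈ 424.36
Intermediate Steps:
l(c) = 24 (l(c) = 8*3 = 24)
w = -17/5 (w = -68/20 = -68*1/20 = -17/5 ≈ -3.4000)
(w + l(Q(R(-3), -1)))² = (-17/5 + 24)² = (103/5)² = 10609/25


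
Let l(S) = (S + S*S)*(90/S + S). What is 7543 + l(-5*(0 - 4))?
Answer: 17833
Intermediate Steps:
l(S) = (S + S²)*(S + 90/S)
7543 + l(-5*(0 - 4)) = 7543 + (90 + (-5*(0 - 4))² + (-5*(0 - 4))³ + 90*(-5*(0 - 4))) = 7543 + (90 + (-5*(-4))² + (-5*(-4))³ + 90*(-5*(-4))) = 7543 + (90 + 20² + 20³ + 90*20) = 7543 + (90 + 400 + 8000 + 1800) = 7543 + 10290 = 17833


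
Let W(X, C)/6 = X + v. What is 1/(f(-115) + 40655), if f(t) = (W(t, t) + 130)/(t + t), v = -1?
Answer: 115/4675608 ≈ 2.4596e-5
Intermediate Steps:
W(X, C) = -6 + 6*X (W(X, C) = 6*(X - 1) = 6*(-1 + X) = -6 + 6*X)
f(t) = (124 + 6*t)/(2*t) (f(t) = ((-6 + 6*t) + 130)/(t + t) = (124 + 6*t)/((2*t)) = (124 + 6*t)*(1/(2*t)) = (124 + 6*t)/(2*t))
1/(f(-115) + 40655) = 1/((3 + 62/(-115)) + 40655) = 1/((3 + 62*(-1/115)) + 40655) = 1/((3 - 62/115) + 40655) = 1/(283/115 + 40655) = 1/(4675608/115) = 115/4675608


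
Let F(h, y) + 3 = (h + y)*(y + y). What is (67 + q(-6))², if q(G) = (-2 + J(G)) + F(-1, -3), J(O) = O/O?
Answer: 7569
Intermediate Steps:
J(O) = 1
F(h, y) = -3 + 2*y*(h + y) (F(h, y) = -3 + (h + y)*(y + y) = -3 + (h + y)*(2*y) = -3 + 2*y*(h + y))
q(G) = 20 (q(G) = (-2 + 1) + (-3 + 2*(-3)² + 2*(-1)*(-3)) = -1 + (-3 + 2*9 + 6) = -1 + (-3 + 18 + 6) = -1 + 21 = 20)
(67 + q(-6))² = (67 + 20)² = 87² = 7569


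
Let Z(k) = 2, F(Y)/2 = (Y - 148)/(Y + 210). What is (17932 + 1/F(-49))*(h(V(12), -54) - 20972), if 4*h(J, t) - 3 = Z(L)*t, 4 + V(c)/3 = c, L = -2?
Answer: -593414492671/1576 ≈ -3.7653e+8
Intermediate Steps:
V(c) = -12 + 3*c
F(Y) = 2*(-148 + Y)/(210 + Y) (F(Y) = 2*((Y - 148)/(Y + 210)) = 2*((-148 + Y)/(210 + Y)) = 2*(-148 + Y)/(210 + Y))
h(J, t) = 3/4 + t/2 (h(J, t) = 3/4 + (2*t)/4 = 3/4 + t/2)
(17932 + 1/F(-49))*(h(V(12), -54) - 20972) = (17932 + 1/(2*(-148 - 49)/(210 - 49)))*((3/4 + (1/2)*(-54)) - 20972) = (17932 + 1/(2*(-197)/161))*((3/4 - 27) - 20972) = (17932 + 1/(2*(1/161)*(-197)))*(-105/4 - 20972) = (17932 + 1/(-394/161))*(-83993/4) = (17932 - 161/394)*(-83993/4) = (7065047/394)*(-83993/4) = -593414492671/1576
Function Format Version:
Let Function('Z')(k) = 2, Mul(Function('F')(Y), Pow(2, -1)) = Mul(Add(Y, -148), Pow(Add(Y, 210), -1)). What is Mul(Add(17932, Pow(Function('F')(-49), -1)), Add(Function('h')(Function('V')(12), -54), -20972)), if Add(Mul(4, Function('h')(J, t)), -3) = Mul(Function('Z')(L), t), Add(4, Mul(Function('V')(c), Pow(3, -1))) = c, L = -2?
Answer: Rational(-593414492671, 1576) ≈ -3.7653e+8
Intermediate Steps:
Function('V')(c) = Add(-12, Mul(3, c))
Function('F')(Y) = Mul(2, Pow(Add(210, Y), -1), Add(-148, Y)) (Function('F')(Y) = Mul(2, Mul(Add(Y, -148), Pow(Add(Y, 210), -1))) = Mul(2, Mul(Add(-148, Y), Pow(Add(210, Y), -1))) = Mul(2, Mul(Pow(Add(210, Y), -1), Add(-148, Y))) = Mul(2, Pow(Add(210, Y), -1), Add(-148, Y)))
Function('h')(J, t) = Add(Rational(3, 4), Mul(Rational(1, 2), t)) (Function('h')(J, t) = Add(Rational(3, 4), Mul(Rational(1, 4), Mul(2, t))) = Add(Rational(3, 4), Mul(Rational(1, 2), t)))
Mul(Add(17932, Pow(Function('F')(-49), -1)), Add(Function('h')(Function('V')(12), -54), -20972)) = Mul(Add(17932, Pow(Mul(2, Pow(Add(210, -49), -1), Add(-148, -49)), -1)), Add(Add(Rational(3, 4), Mul(Rational(1, 2), -54)), -20972)) = Mul(Add(17932, Pow(Mul(2, Pow(161, -1), -197), -1)), Add(Add(Rational(3, 4), -27), -20972)) = Mul(Add(17932, Pow(Mul(2, Rational(1, 161), -197), -1)), Add(Rational(-105, 4), -20972)) = Mul(Add(17932, Pow(Rational(-394, 161), -1)), Rational(-83993, 4)) = Mul(Add(17932, Rational(-161, 394)), Rational(-83993, 4)) = Mul(Rational(7065047, 394), Rational(-83993, 4)) = Rational(-593414492671, 1576)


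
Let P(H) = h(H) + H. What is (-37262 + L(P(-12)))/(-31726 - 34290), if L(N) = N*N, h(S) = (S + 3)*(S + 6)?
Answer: 17749/33008 ≈ 0.53772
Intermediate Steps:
h(S) = (3 + S)*(6 + S)
P(H) = 18 + H² + 10*H (P(H) = (18 + H² + 9*H) + H = 18 + H² + 10*H)
L(N) = N²
(-37262 + L(P(-12)))/(-31726 - 34290) = (-37262 + (18 + (-12)² + 10*(-12))²)/(-31726 - 34290) = (-37262 + (18 + 144 - 120)²)/(-66016) = (-37262 + 42²)*(-1/66016) = (-37262 + 1764)*(-1/66016) = -35498*(-1/66016) = 17749/33008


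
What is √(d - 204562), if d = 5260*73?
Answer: √179418 ≈ 423.58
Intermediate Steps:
d = 383980
√(d - 204562) = √(383980 - 204562) = √179418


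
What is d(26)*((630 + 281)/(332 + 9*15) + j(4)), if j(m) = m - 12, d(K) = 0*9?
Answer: 0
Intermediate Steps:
d(K) = 0
j(m) = -12 + m
d(26)*((630 + 281)/(332 + 9*15) + j(4)) = 0*((630 + 281)/(332 + 9*15) + (-12 + 4)) = 0*(911/(332 + 135) - 8) = 0*(911/467 - 8) = 0*(-2825/467) = 0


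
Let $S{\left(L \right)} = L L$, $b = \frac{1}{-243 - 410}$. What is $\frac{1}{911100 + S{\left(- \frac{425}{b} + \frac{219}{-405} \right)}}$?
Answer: $\frac{18225}{1403702924300704} \approx 1.2984 \cdot 10^{-11}$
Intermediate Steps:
$b = - \frac{1}{653}$ ($b = \frac{1}{-653} = - \frac{1}{653} \approx -0.0015314$)
$S{\left(L \right)} = L^{2}$
$\frac{1}{911100 + S{\left(- \frac{425}{b} + \frac{219}{-405} \right)}} = \frac{1}{911100 + \left(- \frac{425}{- \frac{1}{653}} + \frac{219}{-405}\right)^{2}} = \frac{1}{911100 + \left(\left(-425\right) \left(-653\right) + 219 \left(- \frac{1}{405}\right)\right)^{2}} = \frac{1}{911100 + \left(277525 - \frac{73}{135}\right)^{2}} = \frac{1}{911100 + \left(\frac{37465802}{135}\right)^{2}} = \frac{1}{911100 + \frac{1403686319503204}{18225}} = \frac{1}{\frac{1403702924300704}{18225}} = \frac{18225}{1403702924300704}$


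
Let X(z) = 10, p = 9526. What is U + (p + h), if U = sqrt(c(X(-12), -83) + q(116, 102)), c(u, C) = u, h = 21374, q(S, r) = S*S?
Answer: 30900 + sqrt(13466) ≈ 31016.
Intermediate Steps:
q(S, r) = S**2
U = sqrt(13466) (U = sqrt(10 + 116**2) = sqrt(10 + 13456) = sqrt(13466) ≈ 116.04)
U + (p + h) = sqrt(13466) + (9526 + 21374) = sqrt(13466) + 30900 = 30900 + sqrt(13466)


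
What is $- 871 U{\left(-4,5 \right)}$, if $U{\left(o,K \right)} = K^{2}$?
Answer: $-21775$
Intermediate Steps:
$- 871 U{\left(-4,5 \right)} = - 871 \cdot 5^{2} = \left(-871\right) 25 = -21775$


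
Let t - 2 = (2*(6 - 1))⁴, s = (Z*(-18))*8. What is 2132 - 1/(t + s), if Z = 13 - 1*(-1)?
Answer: 17026151/7986 ≈ 2132.0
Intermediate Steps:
Z = 14 (Z = 13 + 1 = 14)
s = -2016 (s = (14*(-18))*8 = -252*8 = -2016)
t = 10002 (t = 2 + (2*(6 - 1))⁴ = 2 + (2*5)⁴ = 2 + 10⁴ = 2 + 10000 = 10002)
2132 - 1/(t + s) = 2132 - 1/(10002 - 2016) = 2132 - 1/7986 = 17026151/7986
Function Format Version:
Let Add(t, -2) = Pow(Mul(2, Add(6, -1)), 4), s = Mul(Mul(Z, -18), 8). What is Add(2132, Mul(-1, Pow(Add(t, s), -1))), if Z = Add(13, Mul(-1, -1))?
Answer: Rational(17026151, 7986) ≈ 2132.0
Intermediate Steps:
Z = 14 (Z = Add(13, 1) = 14)
s = -2016 (s = Mul(Mul(14, -18), 8) = Mul(-252, 8) = -2016)
t = 10002 (t = Add(2, Pow(Mul(2, Add(6, -1)), 4)) = Add(2, Pow(Mul(2, 5), 4)) = Add(2, Pow(10, 4)) = Add(2, 10000) = 10002)
Add(2132, Mul(-1, Pow(Add(t, s), -1))) = Add(2132, Mul(-1, Pow(Add(10002, -2016), -1))) = Add(2132, Mul(-1, Pow(7986, -1))) = Add(2132, Mul(-1, Rational(1, 7986))) = Add(2132, Rational(-1, 7986)) = Rational(17026151, 7986)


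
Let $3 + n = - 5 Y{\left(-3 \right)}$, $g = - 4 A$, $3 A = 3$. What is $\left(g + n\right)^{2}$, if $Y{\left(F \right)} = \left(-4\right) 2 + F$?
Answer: $2304$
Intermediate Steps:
$A = 1$ ($A = \frac{1}{3} \cdot 3 = 1$)
$g = -4$ ($g = \left(-4\right) 1 = -4$)
$Y{\left(F \right)} = -8 + F$
$n = 52$ ($n = -3 - 5 \left(-8 - 3\right) = -3 - -55 = -3 + 55 = 52$)
$\left(g + n\right)^{2} = \left(-4 + 52\right)^{2} = 48^{2} = 2304$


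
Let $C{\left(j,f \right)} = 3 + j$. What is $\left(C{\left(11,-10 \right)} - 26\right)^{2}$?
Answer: $144$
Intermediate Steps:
$\left(C{\left(11,-10 \right)} - 26\right)^{2} = \left(\left(3 + 11\right) - 26\right)^{2} = \left(14 - 26\right)^{2} = \left(-12\right)^{2} = 144$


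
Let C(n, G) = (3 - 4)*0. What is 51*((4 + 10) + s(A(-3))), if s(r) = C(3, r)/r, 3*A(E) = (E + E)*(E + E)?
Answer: 714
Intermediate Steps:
C(n, G) = 0 (C(n, G) = -1*0 = 0)
A(E) = 4*E²/3 (A(E) = ((E + E)*(E + E))/3 = ((2*E)*(2*E))/3 = (4*E²)/3 = 4*E²/3)
s(r) = 0 (s(r) = 0/r = 0)
51*((4 + 10) + s(A(-3))) = 51*((4 + 10) + 0) = 51*(14 + 0) = 51*14 = 714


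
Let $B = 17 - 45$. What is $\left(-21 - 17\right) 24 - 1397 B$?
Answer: $38204$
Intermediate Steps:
$B = -28$ ($B = 17 - 45 = -28$)
$\left(-21 - 17\right) 24 - 1397 B = \left(-21 - 17\right) 24 - -39116 = \left(-21 - 17\right) 24 + 39116 = \left(-38\right) 24 + 39116 = -912 + 39116 = 38204$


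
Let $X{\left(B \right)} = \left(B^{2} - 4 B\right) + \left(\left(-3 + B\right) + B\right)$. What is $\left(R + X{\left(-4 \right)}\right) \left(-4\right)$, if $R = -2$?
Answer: $-76$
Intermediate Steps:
$X{\left(B \right)} = -3 + B^{2} - 2 B$ ($X{\left(B \right)} = \left(B^{2} - 4 B\right) + \left(-3 + 2 B\right) = -3 + B^{2} - 2 B$)
$\left(R + X{\left(-4 \right)}\right) \left(-4\right) = \left(-2 - \left(-5 - 16\right)\right) \left(-4\right) = \left(-2 + \left(-3 + 16 + 8\right)\right) \left(-4\right) = \left(-2 + 21\right) \left(-4\right) = 19 \left(-4\right) = -76$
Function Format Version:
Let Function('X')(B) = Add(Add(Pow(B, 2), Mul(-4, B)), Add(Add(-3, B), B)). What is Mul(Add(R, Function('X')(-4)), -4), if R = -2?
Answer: -76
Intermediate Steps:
Function('X')(B) = Add(-3, Pow(B, 2), Mul(-2, B)) (Function('X')(B) = Add(Add(Pow(B, 2), Mul(-4, B)), Add(-3, Mul(2, B))) = Add(-3, Pow(B, 2), Mul(-2, B)))
Mul(Add(R, Function('X')(-4)), -4) = Mul(Add(-2, Add(-3, Pow(-4, 2), Mul(-2, -4))), -4) = Mul(Add(-2, Add(-3, 16, 8)), -4) = Mul(Add(-2, 21), -4) = Mul(19, -4) = -76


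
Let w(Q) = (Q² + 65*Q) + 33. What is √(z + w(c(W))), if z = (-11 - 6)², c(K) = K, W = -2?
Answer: 14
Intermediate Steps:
w(Q) = 33 + Q² + 65*Q
z = 289 (z = (-17)² = 289)
√(z + w(c(W))) = √(289 + (33 + (-2)² + 65*(-2))) = √(289 + (33 + 4 - 130)) = √(289 - 93) = √196 = 14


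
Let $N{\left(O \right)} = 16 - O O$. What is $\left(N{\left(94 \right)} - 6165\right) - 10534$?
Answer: $-25519$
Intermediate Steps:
$N{\left(O \right)} = 16 - O^{2}$
$\left(N{\left(94 \right)} - 6165\right) - 10534 = \left(\left(16 - 94^{2}\right) - 6165\right) - 10534 = \left(\left(16 - 8836\right) - 6165\right) - 10534 = \left(-8820 - 6165\right) - 10534 = -14985 - 10534 = -25519$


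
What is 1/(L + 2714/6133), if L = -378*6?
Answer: -6133/13906930 ≈ -0.00044100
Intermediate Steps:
L = -2268
1/(L + 2714/6133) = 1/(-2268 + 2714/6133) = 1/(-13906930/6133) = -6133/13906930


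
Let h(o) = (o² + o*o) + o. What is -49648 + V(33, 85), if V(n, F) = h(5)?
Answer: -49593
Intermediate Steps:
h(o) = o + 2*o² (h(o) = (o² + o²) + o = 2*o² + o = o + 2*o²)
V(n, F) = 55 (V(n, F) = 5*(1 + 2*5) = 5*(1 + 10) = 5*11 = 55)
-49648 + V(33, 85) = -49648 + 55 = -49593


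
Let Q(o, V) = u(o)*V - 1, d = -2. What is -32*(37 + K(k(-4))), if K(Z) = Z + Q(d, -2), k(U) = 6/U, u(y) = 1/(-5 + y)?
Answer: -7792/7 ≈ -1113.1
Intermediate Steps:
Q(o, V) = -1 + V/(-5 + o) (Q(o, V) = V/(-5 + o) - 1 = -1 + V/(-5 + o))
K(Z) = -5/7 + Z (K(Z) = Z + (5 - 2 - 1*(-2))/(-5 - 2) = Z + (5 - 2 + 2)/(-7) = Z - ⅐*5 = Z - 5/7 = -5/7 + Z)
-32*(37 + K(k(-4))) = -32*(37 + (-5/7 + 6/(-4))) = -32*(37 + (-5/7 + 6*(-¼))) = -32*(37 + (-5/7 - 3/2)) = -32*(37 - 31/14) = -32*487/14 = -7792/7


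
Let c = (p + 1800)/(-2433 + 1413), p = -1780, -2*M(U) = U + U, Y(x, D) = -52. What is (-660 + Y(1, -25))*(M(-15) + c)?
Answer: -543968/51 ≈ -10666.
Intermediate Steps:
M(U) = -U (M(U) = -(U + U)/2 = -U)
c = -1/51 (c = (-1780 + 1800)/(-2433 + 1413) = 20/(-1020) = 20*(-1/1020) = -1/51 ≈ -0.019608)
(-660 + Y(1, -25))*(M(-15) + c) = (-660 - 52)*(-1*(-15) - 1/51) = -712*(15 - 1/51) = -712*764/51 = -543968/51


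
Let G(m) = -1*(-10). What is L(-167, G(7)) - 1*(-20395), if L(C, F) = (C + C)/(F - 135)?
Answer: 2549709/125 ≈ 20398.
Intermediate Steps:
G(m) = 10
L(C, F) = 2*C/(-135 + F) (L(C, F) = (2*C)/(-135 + F) = 2*C/(-135 + F))
L(-167, G(7)) - 1*(-20395) = 2*(-167)/(-135 + 10) - 1*(-20395) = 2*(-167)/(-125) + 20395 = 2*(-167)*(-1/125) + 20395 = 334/125 + 20395 = 2549709/125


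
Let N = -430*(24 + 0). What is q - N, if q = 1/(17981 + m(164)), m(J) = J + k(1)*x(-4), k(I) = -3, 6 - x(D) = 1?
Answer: 187101601/18130 ≈ 10320.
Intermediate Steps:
x(D) = 5 (x(D) = 6 - 1*1 = 6 - 1 = 5)
N = -10320 (N = -430*24 = -10320)
m(J) = -15 + J (m(J) = J - 3*5 = J - 15 = -15 + J)
q = 1/18130 (q = 1/(17981 + (-15 + 164)) = 1/(17981 + 149) = 1/18130 ≈ 5.5157e-5)
q - N = 1/18130 - 1*(-10320) = 1/18130 + 10320 = 187101601/18130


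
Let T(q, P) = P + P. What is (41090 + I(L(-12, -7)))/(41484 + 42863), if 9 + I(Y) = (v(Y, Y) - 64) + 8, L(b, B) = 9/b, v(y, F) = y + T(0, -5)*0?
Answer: 164097/337388 ≈ 0.48637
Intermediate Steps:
T(q, P) = 2*P
v(y, F) = y (v(y, F) = y + (2*(-5))*0 = y - 10*0 = y + 0 = y)
I(Y) = -65 + Y (I(Y) = -9 + ((Y - 64) + 8) = -9 + ((-64 + Y) + 8) = -9 + (-56 + Y) = -65 + Y)
(41090 + I(L(-12, -7)))/(41484 + 42863) = (41090 + (-65 + 9/(-12)))/(41484 + 42863) = (41090 + (-65 + 9*(-1/12)))/84347 = (41090 + (-65 - ¾))*(1/84347) = (41090 - 263/4)*(1/84347) = (164097/4)*(1/84347) = 164097/337388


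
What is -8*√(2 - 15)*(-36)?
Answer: 288*I*√13 ≈ 1038.4*I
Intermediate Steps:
-8*√(2 - 15)*(-36) = -8*I*√13*(-36) = 288*I*√13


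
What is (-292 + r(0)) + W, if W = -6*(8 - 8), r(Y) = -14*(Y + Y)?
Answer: -292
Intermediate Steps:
r(Y) = -28*Y
W = 0 (W = -6*0 = 0)
(-292 + r(0)) + W = (-292 - 28*0) + 0 = (-292 + 0) + 0 = -292 + 0 = -292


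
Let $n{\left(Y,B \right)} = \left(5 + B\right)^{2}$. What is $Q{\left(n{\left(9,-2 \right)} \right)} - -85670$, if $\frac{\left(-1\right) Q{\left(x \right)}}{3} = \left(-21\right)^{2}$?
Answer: $84347$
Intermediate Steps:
$Q{\left(x \right)} = -1323$ ($Q{\left(x \right)} = - 3 \left(-21\right)^{2} = \left(-3\right) 441 = -1323$)
$Q{\left(n{\left(9,-2 \right)} \right)} - -85670 = -1323 - -85670 = -1323 + 85670 = 84347$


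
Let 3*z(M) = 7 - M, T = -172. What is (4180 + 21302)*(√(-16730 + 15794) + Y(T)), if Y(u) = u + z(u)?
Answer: -2862478 + 152892*I*√26 ≈ -2.8625e+6 + 7.796e+5*I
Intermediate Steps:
z(M) = 7/3 - M/3 (z(M) = (7 - M)/3 = 7/3 - M/3)
Y(u) = 7/3 + 2*u/3 (Y(u) = u + (7/3 - u/3) = 7/3 + 2*u/3)
(4180 + 21302)*(√(-16730 + 15794) + Y(T)) = (4180 + 21302)*(√(-16730 + 15794) + (7/3 + (⅔)*(-172))) = 25482*(√(-936) + (7/3 - 344/3)) = 25482*(6*I*√26 - 337/3) = 25482*(-337/3 + 6*I*√26) = -2862478 + 152892*I*√26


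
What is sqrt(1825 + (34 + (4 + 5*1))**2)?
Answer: sqrt(3674) ≈ 60.614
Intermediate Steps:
sqrt(1825 + (34 + (4 + 5*1))**2) = sqrt(1825 + (34 + (4 + 5))**2) = sqrt(1825 + (34 + 9)**2) = sqrt(1825 + 43**2) = sqrt(1825 + 1849) = sqrt(3674)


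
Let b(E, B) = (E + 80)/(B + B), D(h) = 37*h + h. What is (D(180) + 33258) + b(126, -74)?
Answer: 2967149/74 ≈ 40097.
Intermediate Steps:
D(h) = 38*h
b(E, B) = (80 + E)/(2*B) (b(E, B) = (80 + E)/((2*B)) = (80 + E)*(1/(2*B)) = (80 + E)/(2*B))
(D(180) + 33258) + b(126, -74) = (38*180 + 33258) + (½)*(80 + 126)/(-74) = (6840 + 33258) + (½)*(-1/74)*206 = 40098 - 103/74 = 2967149/74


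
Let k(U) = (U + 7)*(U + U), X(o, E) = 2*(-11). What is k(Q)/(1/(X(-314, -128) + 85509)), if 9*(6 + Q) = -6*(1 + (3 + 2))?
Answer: 5129220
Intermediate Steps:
X(o, E) = -22
Q = -10 (Q = -6 + (-6*(1 + (3 + 2)))/9 = -6 + (-6*(1 + 5))/9 = -6 + (-6*6)/9 = -6 + (⅑)*(-36) = -6 - 4 = -10)
k(U) = 2*U*(7 + U) (k(U) = (7 + U)*(2*U) = 2*U*(7 + U))
k(Q)/(1/(X(-314, -128) + 85509)) = (2*(-10)*(7 - 10))/(1/(-22 + 85509)) = (2*(-10)*(-3))/(1/85487) = 60/(1/85487) = 60*85487 = 5129220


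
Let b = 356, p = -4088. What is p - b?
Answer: -4444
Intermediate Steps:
p - b = -4088 - 1*356 = -4088 - 356 = -4444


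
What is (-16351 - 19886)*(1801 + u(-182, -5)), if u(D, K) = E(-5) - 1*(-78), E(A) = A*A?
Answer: -68995248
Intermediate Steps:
E(A) = A²
u(D, K) = 103 (u(D, K) = (-5)² - 1*(-78) = 25 + 78 = 103)
(-16351 - 19886)*(1801 + u(-182, -5)) = (-16351 - 19886)*(1801 + 103) = -36237*1904 = -68995248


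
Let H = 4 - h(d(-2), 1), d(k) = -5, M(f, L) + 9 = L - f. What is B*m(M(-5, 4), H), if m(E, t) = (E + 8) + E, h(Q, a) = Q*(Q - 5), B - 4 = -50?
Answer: -368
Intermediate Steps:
M(f, L) = -9 + L - f (M(f, L) = -9 + (L - f) = -9 + L - f)
B = -46 (B = 4 - 50 = -46)
h(Q, a) = Q*(-5 + Q)
H = -46 (H = 4 - (-5)*(-5 - 5) = 4 - (-5)*(-10) = 4 - 1*50 = 4 - 50 = -46)
m(E, t) = 8 + 2*E (m(E, t) = (8 + E) + E = 8 + 2*E)
B*m(M(-5, 4), H) = -46*(8 + 2*(-9 + 4 - 1*(-5))) = -46*(8 + 2*(-9 + 4 + 5)) = -46*(8 + 2*0) = -46*(8 + 0) = -46*8 = -368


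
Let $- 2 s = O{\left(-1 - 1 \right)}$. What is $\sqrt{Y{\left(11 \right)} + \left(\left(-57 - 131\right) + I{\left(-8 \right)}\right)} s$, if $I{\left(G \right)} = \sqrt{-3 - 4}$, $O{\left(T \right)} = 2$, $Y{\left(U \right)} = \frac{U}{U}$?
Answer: $- \sqrt{-187 + i \sqrt{7}} \approx -0.096736 - 13.675 i$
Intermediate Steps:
$Y{\left(U \right)} = 1$
$I{\left(G \right)} = i \sqrt{7}$ ($I{\left(G \right)} = \sqrt{-7} = i \sqrt{7}$)
$s = -1$ ($s = \left(- \frac{1}{2}\right) 2 = -1$)
$\sqrt{Y{\left(11 \right)} + \left(\left(-57 - 131\right) + I{\left(-8 \right)}\right)} s = \sqrt{1 + \left(\left(-57 - 131\right) + i \sqrt{7}\right)} \left(-1\right) = \sqrt{1 - \left(188 - i \sqrt{7}\right)} \left(-1\right) = \sqrt{-187 + i \sqrt{7}} \left(-1\right) = - \sqrt{-187 + i \sqrt{7}}$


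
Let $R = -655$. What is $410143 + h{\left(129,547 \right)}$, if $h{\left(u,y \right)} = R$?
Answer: $409488$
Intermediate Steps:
$h{\left(u,y \right)} = -655$
$410143 + h{\left(129,547 \right)} = 410143 - 655 = 409488$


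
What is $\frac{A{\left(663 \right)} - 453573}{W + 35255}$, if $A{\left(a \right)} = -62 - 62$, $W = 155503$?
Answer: $- \frac{453697}{190758} \approx -2.3784$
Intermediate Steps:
$A{\left(a \right)} = -124$ ($A{\left(a \right)} = -62 - 62 = -124$)
$\frac{A{\left(663 \right)} - 453573}{W + 35255} = \frac{-124 - 453573}{155503 + 35255} = - \frac{453697}{190758}$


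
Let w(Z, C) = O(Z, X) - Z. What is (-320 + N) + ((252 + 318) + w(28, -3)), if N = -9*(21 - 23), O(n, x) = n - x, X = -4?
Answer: 272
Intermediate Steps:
w(Z, C) = 4 (w(Z, C) = (Z - 1*(-4)) - Z = (Z + 4) - Z = (4 + Z) - Z = 4)
N = 18 (N = -9*(-2) = 18)
(-320 + N) + ((252 + 318) + w(28, -3)) = (-320 + 18) + ((252 + 318) + 4) = -302 + (570 + 4) = -302 + 574 = 272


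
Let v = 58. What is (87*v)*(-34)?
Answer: -171564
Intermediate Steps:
(87*v)*(-34) = (87*58)*(-34) = 5046*(-34) = -171564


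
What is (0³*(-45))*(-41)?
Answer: 0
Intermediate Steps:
(0³*(-45))*(-41) = (0*(-45))*(-41) = 0*(-41) = 0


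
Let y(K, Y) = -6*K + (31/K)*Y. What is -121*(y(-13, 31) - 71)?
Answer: 105270/13 ≈ 8097.7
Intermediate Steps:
y(K, Y) = -6*K + 31*Y/K
-121*(y(-13, 31) - 71) = -121*((-6*(-13) + 31*31/(-13)) - 71) = -121*((78 + 31*31*(-1/13)) - 71) = -121*((78 - 961/13) - 71) = -121*(53/13 - 71) = -121*(-870/13) = 105270/13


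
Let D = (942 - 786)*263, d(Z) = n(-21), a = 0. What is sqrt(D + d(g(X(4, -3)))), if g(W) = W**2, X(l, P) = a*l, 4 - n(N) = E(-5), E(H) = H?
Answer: sqrt(41037) ≈ 202.58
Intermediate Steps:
n(N) = 9 (n(N) = 4 - 1*(-5) = 4 + 5 = 9)
X(l, P) = 0 (X(l, P) = 0*l = 0)
d(Z) = 9
D = 41028 (D = 156*263 = 41028)
sqrt(D + d(g(X(4, -3)))) = sqrt(41028 + 9) = sqrt(41037)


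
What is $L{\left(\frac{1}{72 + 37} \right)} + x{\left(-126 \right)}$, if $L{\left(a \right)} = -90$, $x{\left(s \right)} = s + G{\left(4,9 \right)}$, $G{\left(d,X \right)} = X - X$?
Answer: $-216$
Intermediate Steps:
$G{\left(d,X \right)} = 0$
$x{\left(s \right)} = s$ ($x{\left(s \right)} = s + 0 = s$)
$L{\left(\frac{1}{72 + 37} \right)} + x{\left(-126 \right)} = -90 - 126 = -216$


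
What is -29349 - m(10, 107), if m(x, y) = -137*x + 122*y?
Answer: -41033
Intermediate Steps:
-29349 - m(10, 107) = -29349 - (-137*10 + 122*107) = -29349 - (-1370 + 13054) = -29349 - 1*11684 = -29349 - 11684 = -41033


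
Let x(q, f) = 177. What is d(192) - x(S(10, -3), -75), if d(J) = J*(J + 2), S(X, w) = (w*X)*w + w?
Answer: 37071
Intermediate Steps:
S(X, w) = w + X*w² (S(X, w) = (X*w)*w + w = X*w² + w = w + X*w²)
d(J) = J*(2 + J)
d(192) - x(S(10, -3), -75) = 192*(2 + 192) - 1*177 = 192*194 - 177 = 37248 - 177 = 37071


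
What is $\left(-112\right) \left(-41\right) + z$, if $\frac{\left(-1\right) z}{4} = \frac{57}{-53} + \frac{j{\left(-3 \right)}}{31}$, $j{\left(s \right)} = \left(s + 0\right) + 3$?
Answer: $\frac{243604}{53} \approx 4596.3$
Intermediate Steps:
$j{\left(s \right)} = 3 + s$ ($j{\left(s \right)} = s + 3 = 3 + s$)
$z = \frac{228}{53}$ ($z = - 4 \left(\frac{57}{-53} + \frac{3 - 3}{31}\right) = - 4 \left(57 \left(- \frac{1}{53}\right) + 0 \cdot \frac{1}{31}\right) = - 4 \left(- \frac{57}{53} + 0\right) = \left(-4\right) \left(- \frac{57}{53}\right) = \frac{228}{53} \approx 4.3019$)
$\left(-112\right) \left(-41\right) + z = \left(-112\right) \left(-41\right) + \frac{228}{53} = 4592 + \frac{228}{53} = \frac{243604}{53}$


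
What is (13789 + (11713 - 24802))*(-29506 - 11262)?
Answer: -28537600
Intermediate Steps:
(13789 + (11713 - 24802))*(-29506 - 11262) = (13789 - 13089)*(-40768) = 700*(-40768) = -28537600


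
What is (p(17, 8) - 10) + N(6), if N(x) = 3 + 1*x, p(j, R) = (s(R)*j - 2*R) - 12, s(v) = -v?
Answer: -165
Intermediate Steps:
p(j, R) = -12 - 2*R - R*j (p(j, R) = ((-R)*j - 2*R) - 12 = (-R*j - 2*R) - 12 = (-2*R - R*j) - 12 = -12 - 2*R - R*j)
N(x) = 3 + x
(p(17, 8) - 10) + N(6) = ((-12 - 2*8 - 1*8*17) - 10) + (3 + 6) = ((-12 - 16 - 136) - 10) + 9 = (-164 - 10) + 9 = -174 + 9 = -165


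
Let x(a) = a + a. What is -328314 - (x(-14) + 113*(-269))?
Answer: -297889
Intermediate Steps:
x(a) = 2*a
-328314 - (x(-14) + 113*(-269)) = -328314 - (2*(-14) + 113*(-269)) = -328314 - (-28 - 30397) = -328314 - 1*(-30425) = -328314 + 30425 = -297889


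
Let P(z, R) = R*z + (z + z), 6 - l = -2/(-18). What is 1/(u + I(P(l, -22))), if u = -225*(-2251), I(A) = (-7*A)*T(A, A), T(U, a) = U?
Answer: 81/33159275 ≈ 2.4428e-6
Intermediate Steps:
l = 53/9 (l = 6 - (-2)/(-18) = 6 - (-2)*(-1)/18 = 6 - 1*⅑ = 6 - ⅑ = 53/9 ≈ 5.8889)
P(z, R) = 2*z + R*z (P(z, R) = R*z + 2*z = 2*z + R*z)
I(A) = -7*A² (I(A) = (-7*A)*A = -7*A²)
u = 506475
1/(u + I(P(l, -22))) = 1/(506475 - 7*2809*(2 - 22)²/81) = 1/(506475 - 7*((53/9)*(-20))²) = 1/(506475 - 7*(-1060/9)²) = 1/(506475 - 7*1123600/81) = 1/(506475 - 7865200/81) = 1/(33159275/81) = 81/33159275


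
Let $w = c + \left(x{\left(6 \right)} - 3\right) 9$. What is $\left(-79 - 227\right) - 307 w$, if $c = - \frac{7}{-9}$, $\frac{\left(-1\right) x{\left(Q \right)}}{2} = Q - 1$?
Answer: $\frac{318368}{9} \approx 35374.0$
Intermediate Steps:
$x{\left(Q \right)} = 2 - 2 Q$ ($x{\left(Q \right)} = - 2 \left(Q - 1\right) = - 2 \left(-1 + Q\right) = 2 - 2 Q$)
$c = \frac{7}{9}$ ($c = \left(-7\right) \left(- \frac{1}{9}\right) = \frac{7}{9} \approx 0.77778$)
$w = - \frac{1046}{9}$ ($w = \frac{7}{9} + \left(\left(2 - 12\right) - 3\right) 9 = \frac{7}{9} + \left(-10 - 3\right) 9 = \frac{7}{9} - 117 = - \frac{1046}{9} \approx -116.22$)
$\left(-79 - 227\right) - 307 w = \left(-79 - 227\right) - - \frac{321122}{9} = \left(-79 - 227\right) + \frac{321122}{9} = -306 + \frac{321122}{9} = \frac{318368}{9}$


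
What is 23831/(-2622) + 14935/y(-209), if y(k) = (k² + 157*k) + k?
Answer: -3769387/490314 ≈ -7.6877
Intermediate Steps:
y(k) = k² + 158*k
23831/(-2622) + 14935/y(-209) = 23831/(-2622) + 14935/((-209*(158 - 209))) = 23831*(-1/2622) + 14935/((-209*(-51))) = -23831/2622 + 14935/10659 = -3769387/490314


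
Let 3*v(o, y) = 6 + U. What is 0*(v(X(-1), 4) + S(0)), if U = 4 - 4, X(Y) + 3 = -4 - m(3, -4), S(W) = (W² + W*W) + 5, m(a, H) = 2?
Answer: 0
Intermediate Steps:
S(W) = 5 + 2*W² (S(W) = (W² + W²) + 5 = 2*W² + 5 = 5 + 2*W²)
X(Y) = -9 (X(Y) = -3 + (-4 - 1*2) = -3 + (-4 - 2) = -3 - 6 = -9)
U = 0
v(o, y) = 2 (v(o, y) = (6 + 0)/3 = (⅓)*6 = 2)
0*(v(X(-1), 4) + S(0)) = 0*(2 + (5 + 2*0²)) = 0*(2 + (5 + 2*0)) = 0*(2 + (5 + 0)) = 0*(2 + 5) = 0*7 = 0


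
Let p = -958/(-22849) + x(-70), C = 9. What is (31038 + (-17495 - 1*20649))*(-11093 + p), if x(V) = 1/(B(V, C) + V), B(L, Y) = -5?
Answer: 135083267682044/1713675 ≈ 7.8827e+7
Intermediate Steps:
x(V) = 1/(-5 + V)
p = 49001/1713675 (p = -958/(-22849) + 1/(-5 - 70) = -958*(-1/22849) + 1/(-75) = 958/22849 - 1/75 = 49001/1713675 ≈ 0.028594)
(31038 + (-17495 - 1*20649))*(-11093 + p) = (31038 + (-17495 - 1*20649))*(-11093 + 49001/1713675) = (31038 + (-17495 - 20649))*(-19009747774/1713675) = (31038 - 38144)*(-19009747774/1713675) = -7106*(-19009747774/1713675) = 135083267682044/1713675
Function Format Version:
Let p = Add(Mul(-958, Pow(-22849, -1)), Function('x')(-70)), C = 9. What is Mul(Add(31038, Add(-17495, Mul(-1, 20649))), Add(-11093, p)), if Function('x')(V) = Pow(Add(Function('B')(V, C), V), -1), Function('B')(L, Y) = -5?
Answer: Rational(135083267682044, 1713675) ≈ 7.8827e+7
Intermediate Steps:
Function('x')(V) = Pow(Add(-5, V), -1)
p = Rational(49001, 1713675) (p = Add(Mul(-958, Pow(-22849, -1)), Pow(Add(-5, -70), -1)) = Add(Mul(-958, Rational(-1, 22849)), Pow(-75, -1)) = Add(Rational(958, 22849), Rational(-1, 75)) = Rational(49001, 1713675) ≈ 0.028594)
Mul(Add(31038, Add(-17495, Mul(-1, 20649))), Add(-11093, p)) = Mul(Add(31038, Add(-17495, Mul(-1, 20649))), Add(-11093, Rational(49001, 1713675))) = Mul(Add(31038, Add(-17495, -20649)), Rational(-19009747774, 1713675)) = Mul(Add(31038, -38144), Rational(-19009747774, 1713675)) = Mul(-7106, Rational(-19009747774, 1713675)) = Rational(135083267682044, 1713675)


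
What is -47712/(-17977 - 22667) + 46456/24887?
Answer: 256297184/84292269 ≈ 3.0406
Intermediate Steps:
-47712/(-17977 - 22667) + 46456/24887 = -47712/(-40644) + 46456*(1/24887) = -47712*(-1/40644) + 46456/24887 = 3976/3387 + 46456/24887 = 256297184/84292269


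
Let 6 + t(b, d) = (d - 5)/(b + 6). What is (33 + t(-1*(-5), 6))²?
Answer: 88804/121 ≈ 733.92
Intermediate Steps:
t(b, d) = -6 + (-5 + d)/(6 + b) (t(b, d) = -6 + (d - 5)/(b + 6) = -6 + (-5 + d)/(6 + b))
(33 + t(-1*(-5), 6))² = (33 + (-41 + 6 - (-6)*(-5))/(6 - 1*(-5)))² = (33 + (-41 + 6 - 6*5)/(6 + 5))² = (33 + (-41 + 6 - 30)/11)² = (33 + (1/11)*(-65))² = (33 - 65/11)² = (298/11)² = 88804/121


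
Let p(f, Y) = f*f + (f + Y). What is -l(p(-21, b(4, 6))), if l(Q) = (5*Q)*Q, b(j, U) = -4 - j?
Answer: -848720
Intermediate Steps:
p(f, Y) = Y + f + f² (p(f, Y) = f² + (Y + f) = Y + f + f²)
l(Q) = 5*Q²
-l(p(-21, b(4, 6))) = -5*((-4 - 1*4) - 21 + (-21)²)² = -5*((-4 - 4) - 21 + 441)² = -5*(-8 - 21 + 441)² = -5*412² = -5*169744 = -1*848720 = -848720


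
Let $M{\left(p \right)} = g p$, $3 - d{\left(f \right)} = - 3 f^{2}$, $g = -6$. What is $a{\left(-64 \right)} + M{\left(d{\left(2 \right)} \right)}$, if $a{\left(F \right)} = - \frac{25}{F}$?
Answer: $- \frac{5735}{64} \approx -89.609$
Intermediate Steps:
$d{\left(f \right)} = 3 + 3 f^{2}$ ($d{\left(f \right)} = 3 - - 3 f^{2} = 3 + 3 f^{2}$)
$M{\left(p \right)} = - 6 p$
$a{\left(-64 \right)} + M{\left(d{\left(2 \right)} \right)} = - \frac{25}{-64} - 6 \left(3 + 3 \cdot 2^{2}\right) = \left(-25\right) \left(- \frac{1}{64}\right) - 6 \left(3 + 3 \cdot 4\right) = \frac{25}{64} - 6 \left(3 + 12\right) = \frac{25}{64} - 90 = - \frac{5735}{64}$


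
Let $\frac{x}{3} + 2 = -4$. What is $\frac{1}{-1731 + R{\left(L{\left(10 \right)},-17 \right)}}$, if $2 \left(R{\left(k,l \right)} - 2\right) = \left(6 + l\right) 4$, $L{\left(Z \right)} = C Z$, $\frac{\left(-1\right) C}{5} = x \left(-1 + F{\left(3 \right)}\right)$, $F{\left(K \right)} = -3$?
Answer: $- \frac{1}{1751} \approx -0.0005711$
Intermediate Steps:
$x = -18$ ($x = -6 + 3 \left(-4\right) = -6 - 12 = -18$)
$C = -360$ ($C = - 5 \left(- 18 \left(-1 - 3\right)\right) = - 5 \left(\left(-18\right) \left(-4\right)\right) = \left(-5\right) 72 = -360$)
$L{\left(Z \right)} = - 360 Z$
$R{\left(k,l \right)} = 14 + 2 l$ ($R{\left(k,l \right)} = 2 + \frac{\left(6 + l\right) 4}{2} = 2 + \frac{24 + 4 l}{2} = 2 + \left(12 + 2 l\right) = 14 + 2 l$)
$\frac{1}{-1731 + R{\left(L{\left(10 \right)},-17 \right)}} = \frac{1}{-1731 + \left(14 + 2 \left(-17\right)\right)} = \frac{1}{-1731 + \left(14 - 34\right)} = \frac{1}{-1731 - 20} = \frac{1}{-1751} = - \frac{1}{1751}$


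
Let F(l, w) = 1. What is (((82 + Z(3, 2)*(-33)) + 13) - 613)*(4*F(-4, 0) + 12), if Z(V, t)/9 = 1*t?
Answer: -17792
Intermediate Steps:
Z(V, t) = 9*t (Z(V, t) = 9*(1*t) = 9*t)
(((82 + Z(3, 2)*(-33)) + 13) - 613)*(4*F(-4, 0) + 12) = (((82 + (9*2)*(-33)) + 13) - 613)*(4*1 + 12) = (((82 + 18*(-33)) + 13) - 613)*(4 + 12) = (((82 - 594) + 13) - 613)*16 = ((-512 + 13) - 613)*16 = (-499 - 613)*16 = -1112*16 = -17792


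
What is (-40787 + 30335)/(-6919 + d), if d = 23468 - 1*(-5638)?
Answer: -10452/22187 ≈ -0.47109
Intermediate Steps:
d = 29106 (d = 23468 + 5638 = 29106)
(-40787 + 30335)/(-6919 + d) = (-40787 + 30335)/(-6919 + 29106) = -10452/22187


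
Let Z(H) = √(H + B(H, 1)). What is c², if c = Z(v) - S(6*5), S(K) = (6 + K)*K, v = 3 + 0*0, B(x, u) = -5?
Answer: (1080 - I*√2)² ≈ 1.1664e+6 - 3055.0*I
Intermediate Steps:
v = 3 (v = 3 + 0 = 3)
Z(H) = √(-5 + H) (Z(H) = √(H - 5) = √(-5 + H))
S(K) = K*(6 + K)
c = -1080 + I*√2 (c = √(-5 + 3) - 6*5*(6 + 6*5) = √(-2) - 30*(6 + 30) = I*√2 - 30*36 = I*√2 - 1*1080 = I*√2 - 1080 = -1080 + I*√2 ≈ -1080.0 + 1.4142*I)
c² = (-1080 + I*√2)²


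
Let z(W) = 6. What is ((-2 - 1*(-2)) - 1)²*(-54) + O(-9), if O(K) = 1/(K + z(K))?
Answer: -163/3 ≈ -54.333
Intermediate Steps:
O(K) = 1/(6 + K) (O(K) = 1/(K + 6) = 1/(6 + K))
((-2 - 1*(-2)) - 1)²*(-54) + O(-9) = ((-2 - 1*(-2)) - 1)²*(-54) + 1/(6 - 9) = ((-2 + 2) - 1)²*(-54) + 1/(-3) = (0 - 1)²*(-54) - ⅓ = (-1)²*(-54) - ⅓ = 1*(-54) - ⅓ = -54 - ⅓ = -163/3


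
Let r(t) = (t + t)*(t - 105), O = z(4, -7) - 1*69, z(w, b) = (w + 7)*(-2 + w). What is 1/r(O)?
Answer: 1/14288 ≈ 6.9989e-5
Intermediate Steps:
z(w, b) = (-2 + w)*(7 + w) (z(w, b) = (7 + w)*(-2 + w) = (-2 + w)*(7 + w))
O = -47 (O = (-14 + 4² + 5*4) - 1*69 = (-14 + 16 + 20) - 69 = 22 - 69 = -47)
r(t) = 2*t*(-105 + t) (r(t) = (2*t)*(-105 + t) = 2*t*(-105 + t))
1/r(O) = 1/(2*(-47)*(-105 - 47)) = 1/(2*(-47)*(-152)) = 1/14288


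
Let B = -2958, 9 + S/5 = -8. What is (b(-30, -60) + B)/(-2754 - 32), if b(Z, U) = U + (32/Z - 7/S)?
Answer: 769841/710430 ≈ 1.0836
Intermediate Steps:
S = -85 (S = -45 + 5*(-8) = -45 - 40 = -85)
b(Z, U) = 7/85 + U + 32/Z (b(Z, U) = U + (32/Z - 7/(-85)) = U + (32/Z - 7*(-1/85)) = U + (32/Z + 7/85) = U + (7/85 + 32/Z) = 7/85 + U + 32/Z)
(b(-30, -60) + B)/(-2754 - 32) = ((7/85 - 60 + 32/(-30)) - 2958)/(-2754 - 32) = ((7/85 - 60 + 32*(-1/30)) - 2958)/(-2786) = ((7/85 - 60 - 16/15) - 2958)*(-1/2786) = (-15551/255 - 2958)*(-1/2786) = -769841/255*(-1/2786) = 769841/710430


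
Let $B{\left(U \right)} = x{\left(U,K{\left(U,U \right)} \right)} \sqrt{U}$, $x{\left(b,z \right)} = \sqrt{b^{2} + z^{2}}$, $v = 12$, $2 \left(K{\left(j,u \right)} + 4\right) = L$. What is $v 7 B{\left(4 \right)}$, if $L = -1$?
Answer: $84 \sqrt{145} \approx 1011.5$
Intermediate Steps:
$K{\left(j,u \right)} = - \frac{9}{2}$ ($K{\left(j,u \right)} = -4 + \frac{1}{2} \left(-1\right) = -4 - \frac{1}{2} = - \frac{9}{2}$)
$B{\left(U \right)} = \sqrt{U} \sqrt{\frac{81}{4} + U^{2}}$ ($B{\left(U \right)} = \sqrt{U^{2} + \left(- \frac{9}{2}\right)^{2}} \sqrt{U} = \sqrt{U^{2} + \frac{81}{4}} \sqrt{U} = \sqrt{\frac{81}{4} + U^{2}} \sqrt{U} = \sqrt{U} \sqrt{\frac{81}{4} + U^{2}}$)
$v 7 B{\left(4 \right)} = 12 \cdot 7 \frac{\sqrt{4} \sqrt{81 + 4 \cdot 4^{2}}}{2} = 84 \cdot \frac{1}{2} \cdot 2 \sqrt{81 + 4 \cdot 16} = 84 \cdot \frac{1}{2} \cdot 2 \sqrt{81 + 64} = 84 \cdot \frac{1}{2} \cdot 2 \sqrt{145} = 84 \sqrt{145}$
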